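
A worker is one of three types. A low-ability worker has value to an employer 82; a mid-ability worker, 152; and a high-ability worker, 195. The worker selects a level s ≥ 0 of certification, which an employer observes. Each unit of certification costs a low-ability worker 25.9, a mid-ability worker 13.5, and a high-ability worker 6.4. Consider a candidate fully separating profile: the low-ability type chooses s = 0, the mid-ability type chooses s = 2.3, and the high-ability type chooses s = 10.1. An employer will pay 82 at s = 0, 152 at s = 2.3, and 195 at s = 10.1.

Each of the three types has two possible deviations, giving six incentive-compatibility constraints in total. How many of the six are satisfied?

Mid-ability (own payoff 152 − 13.5×2.3 = 120.95): to s=0 gives 82 → no gain ✓; to s=10.1 gives 195 − 13.5×10.1 = 58.65 → no gain ✓.
High-ability (own payoff 195 − 6.4×10.1 = 130.36): to s=0 gives 82 → no gain ✓; to s=2.3 gives 152 − 6.4×2.3 = 137.28 → profitable ✗.
Low-ability (own payoff 82): to s=2.3 gives 152 − 25.9×2.3 = 92.43 → profitable ✗; to s=10.1 gives 195 − 25.9×10.1 = -66.59 → no gain ✓.
4 of the 6 constraints hold; not an equilibrium.

4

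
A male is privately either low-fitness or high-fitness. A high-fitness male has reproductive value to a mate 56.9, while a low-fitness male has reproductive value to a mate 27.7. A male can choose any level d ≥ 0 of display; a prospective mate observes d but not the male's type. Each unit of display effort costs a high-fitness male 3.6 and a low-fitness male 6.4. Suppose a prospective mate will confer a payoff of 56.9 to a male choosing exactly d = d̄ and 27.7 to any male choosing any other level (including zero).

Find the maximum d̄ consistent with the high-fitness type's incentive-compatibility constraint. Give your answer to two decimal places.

8.11

Choosing d̄ yields the high-fitness type 56.9 − 3.6·d̄; choosing zero yields 27.7.
The high-fitness type is indifferent at 56.9 − 3.6·d̄ = 27.7, i.e. d̄ = (56.9 − 27.7) / 3.6 ≈ 8.11.
For any d̄ above 8.11 the high-fitness type would rather pool at zero, so separation collapses.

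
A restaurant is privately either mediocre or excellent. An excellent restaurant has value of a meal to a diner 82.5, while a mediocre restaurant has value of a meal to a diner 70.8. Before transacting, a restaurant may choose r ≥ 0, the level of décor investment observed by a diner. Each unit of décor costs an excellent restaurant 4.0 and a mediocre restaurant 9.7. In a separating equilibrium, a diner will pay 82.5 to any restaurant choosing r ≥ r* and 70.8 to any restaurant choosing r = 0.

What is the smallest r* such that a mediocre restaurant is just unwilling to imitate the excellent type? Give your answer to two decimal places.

1.21

A mediocre restaurant choosing r = 0 receives 70.8.
Imitating at r* instead would pay 82.5 at cost 9.7·r*, netting 82.5 − 9.7·r*.
Indifference: 70.8 = 82.5 − 9.7·r*, so r* = (82.5 − 70.8) / 9.7 ≈ 1.21.
This is the mediocre type's binding incentive-compatibility constraint; any r ≥ 1.21 sustains separation on that side.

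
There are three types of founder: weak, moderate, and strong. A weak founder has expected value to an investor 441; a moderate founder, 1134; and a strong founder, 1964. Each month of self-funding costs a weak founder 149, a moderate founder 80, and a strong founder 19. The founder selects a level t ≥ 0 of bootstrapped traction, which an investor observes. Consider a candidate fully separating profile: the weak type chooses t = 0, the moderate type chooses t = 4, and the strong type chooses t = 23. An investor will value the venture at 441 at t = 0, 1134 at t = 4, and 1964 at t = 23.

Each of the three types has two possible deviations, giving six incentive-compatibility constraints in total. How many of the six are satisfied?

Weak (own payoff 441): to t=4 gives 1134 − 149×4 = 538 → profitable ✗; to t=23 gives 1964 − 149×23 = -1463 → no gain ✓.
Strong (own payoff 1964 − 19×23 = 1527): to t=0 gives 441 → no gain ✓; to t=4 gives 1134 − 19×4 = 1058 → no gain ✓.
Moderate (own payoff 1134 − 80×4 = 814): to t=0 gives 441 → no gain ✓; to t=23 gives 1964 − 80×23 = 124 → no gain ✓.
5 of the 6 constraints hold; not an equilibrium.

5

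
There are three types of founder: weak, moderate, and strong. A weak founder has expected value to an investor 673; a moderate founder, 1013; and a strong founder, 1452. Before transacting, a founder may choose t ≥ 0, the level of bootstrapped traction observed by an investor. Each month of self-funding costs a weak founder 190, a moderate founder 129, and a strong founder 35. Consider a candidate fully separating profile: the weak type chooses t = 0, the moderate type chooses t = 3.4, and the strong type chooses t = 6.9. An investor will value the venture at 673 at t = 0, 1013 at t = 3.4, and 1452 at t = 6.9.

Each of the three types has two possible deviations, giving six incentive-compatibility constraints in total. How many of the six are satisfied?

5

Weak (own payoff 673): to t=3.4 gives 1013 − 190×3.4 = 367 → no gain ✓; to t=6.9 gives 1452 − 190×6.9 = 141 → no gain ✓.
Strong (own payoff 1452 − 35×6.9 = 1210.5): to t=0 gives 673 → no gain ✓; to t=3.4 gives 1013 − 35×3.4 = 894 → no gain ✓.
Moderate (own payoff 1013 − 129×3.4 = 574.4): to t=0 gives 673 → profitable ✗; to t=6.9 gives 1452 − 129×6.9 = 561.9 → no gain ✓.
5 of the 6 constraints hold; not an equilibrium.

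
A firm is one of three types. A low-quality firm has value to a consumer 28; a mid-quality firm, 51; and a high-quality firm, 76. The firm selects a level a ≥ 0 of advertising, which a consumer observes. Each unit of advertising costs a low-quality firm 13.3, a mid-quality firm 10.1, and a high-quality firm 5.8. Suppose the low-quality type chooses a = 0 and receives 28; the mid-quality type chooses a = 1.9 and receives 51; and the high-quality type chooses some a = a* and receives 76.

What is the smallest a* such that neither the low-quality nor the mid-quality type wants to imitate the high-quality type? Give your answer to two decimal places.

Mid-quality type (on-path payoff 51 − 10.1×1.9 = 31.81) won't mimic when 31.81 ≥ 76 − 10.1·a*, i.e. a* ≥ 4.38.
Low-quality type (on-path payoff 28) won't mimic when 28 ≥ 76 − 13.3·a*, i.e. a* ≥ 3.61.
Both must hold, so a* = max(3.61, 4.38) = 4.38. The mid-quality type's constraint binds.

4.38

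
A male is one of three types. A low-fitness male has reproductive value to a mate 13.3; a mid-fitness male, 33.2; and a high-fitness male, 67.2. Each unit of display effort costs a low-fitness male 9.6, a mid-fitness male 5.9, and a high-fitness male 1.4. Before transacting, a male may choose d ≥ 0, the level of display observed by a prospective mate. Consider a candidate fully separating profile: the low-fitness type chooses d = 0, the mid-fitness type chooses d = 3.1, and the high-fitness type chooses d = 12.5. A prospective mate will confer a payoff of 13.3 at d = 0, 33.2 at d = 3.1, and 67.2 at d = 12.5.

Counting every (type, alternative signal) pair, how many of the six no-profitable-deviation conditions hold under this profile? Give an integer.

6

High-fitness (own payoff 67.2 − 1.4×12.5 = 49.7): to d=0 gives 13.3 → no gain ✓; to d=3.1 gives 33.2 − 1.4×3.1 = 28.86 → no gain ✓.
Low-fitness (own payoff 13.3): to d=3.1 gives 33.2 − 9.6×3.1 = 3.44 → no gain ✓; to d=12.5 gives 67.2 − 9.6×12.5 = -52.8 → no gain ✓.
Mid-fitness (own payoff 33.2 − 5.9×3.1 = 14.91): to d=0 gives 13.3 → no gain ✓; to d=12.5 gives 67.2 − 5.9×12.5 = -6.55 → no gain ✓.
6 of the 6 constraints hold; this profile is a separating equilibrium.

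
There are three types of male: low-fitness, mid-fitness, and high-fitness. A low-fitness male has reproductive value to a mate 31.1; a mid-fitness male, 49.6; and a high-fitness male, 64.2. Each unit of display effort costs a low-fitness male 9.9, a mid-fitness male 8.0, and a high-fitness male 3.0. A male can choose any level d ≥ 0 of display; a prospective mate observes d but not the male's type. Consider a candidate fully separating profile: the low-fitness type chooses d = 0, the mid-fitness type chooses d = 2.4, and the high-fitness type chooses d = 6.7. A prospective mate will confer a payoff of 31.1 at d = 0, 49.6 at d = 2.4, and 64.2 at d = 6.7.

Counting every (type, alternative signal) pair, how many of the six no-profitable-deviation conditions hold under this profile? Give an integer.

5

High-fitness (own payoff 64.2 − 3.0×6.7 = 44.1): to d=0 gives 31.1 → no gain ✓; to d=2.4 gives 49.6 − 3.0×2.4 = 42.4 → no gain ✓.
Mid-fitness (own payoff 49.6 − 8.0×2.4 = 30.4): to d=0 gives 31.1 → profitable ✗; to d=6.7 gives 64.2 − 8.0×6.7 = 10.6 → no gain ✓.
Low-fitness (own payoff 31.1): to d=2.4 gives 49.6 − 9.9×2.4 = 25.84 → no gain ✓; to d=6.7 gives 64.2 − 9.9×6.7 = -2.13 → no gain ✓.
5 of the 6 constraints hold; not an equilibrium.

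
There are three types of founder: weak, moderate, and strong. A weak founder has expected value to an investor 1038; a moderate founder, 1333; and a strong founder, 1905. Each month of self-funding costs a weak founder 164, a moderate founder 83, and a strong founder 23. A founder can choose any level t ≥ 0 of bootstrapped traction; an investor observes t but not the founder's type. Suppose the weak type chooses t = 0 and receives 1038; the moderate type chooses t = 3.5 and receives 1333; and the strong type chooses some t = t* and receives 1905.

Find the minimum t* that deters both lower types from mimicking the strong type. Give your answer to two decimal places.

10.39

Moderate type (on-path payoff 1333 − 83×3.5 = 1042.5) won't mimic when 1042.5 ≥ 1905 − 83·t*, i.e. t* ≥ 10.39.
Weak type (on-path payoff 1038) won't mimic when 1038 ≥ 1905 − 164·t*, i.e. t* ≥ 5.29.
Both must hold, so t* = max(5.29, 10.39) = 10.39. The moderate type's constraint binds.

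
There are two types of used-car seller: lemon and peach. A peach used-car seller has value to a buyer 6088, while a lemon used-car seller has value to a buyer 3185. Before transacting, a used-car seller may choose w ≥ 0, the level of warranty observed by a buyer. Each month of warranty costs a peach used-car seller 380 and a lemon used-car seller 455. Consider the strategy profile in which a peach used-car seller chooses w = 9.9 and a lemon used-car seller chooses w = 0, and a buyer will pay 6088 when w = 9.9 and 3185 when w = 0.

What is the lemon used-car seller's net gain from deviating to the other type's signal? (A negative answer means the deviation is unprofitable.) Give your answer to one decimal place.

Playing w = 0 the lemon used-car seller receives 3185.
Deviating to w = 9.9 brings payment 6088 at cost 455 × 9.9 = 4504.5, netting 1583.5.
Gain from deviating: 1583.5 − 3185 = -1601.5.
The gain is negative, so the lemon type's incentive-compatibility constraint is satisfied.

-1601.5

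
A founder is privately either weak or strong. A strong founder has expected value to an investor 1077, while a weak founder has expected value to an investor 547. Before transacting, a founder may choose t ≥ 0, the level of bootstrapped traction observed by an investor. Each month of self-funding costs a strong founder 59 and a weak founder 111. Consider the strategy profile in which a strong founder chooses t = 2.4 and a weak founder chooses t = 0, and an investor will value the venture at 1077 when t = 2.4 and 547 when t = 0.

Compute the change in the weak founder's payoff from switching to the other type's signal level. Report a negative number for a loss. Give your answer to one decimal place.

263.6

Playing t = 0 the weak founder receives 547.
Deviating to t = 2.4 brings payment 1077 at cost 111 × 2.4 = 266.4, netting 810.6.
Gain from deviating: 810.6 − 547 = 263.6.
The gain is positive, so the weak type's incentive-compatibility constraint is violated — this profile is not a separating equilibrium.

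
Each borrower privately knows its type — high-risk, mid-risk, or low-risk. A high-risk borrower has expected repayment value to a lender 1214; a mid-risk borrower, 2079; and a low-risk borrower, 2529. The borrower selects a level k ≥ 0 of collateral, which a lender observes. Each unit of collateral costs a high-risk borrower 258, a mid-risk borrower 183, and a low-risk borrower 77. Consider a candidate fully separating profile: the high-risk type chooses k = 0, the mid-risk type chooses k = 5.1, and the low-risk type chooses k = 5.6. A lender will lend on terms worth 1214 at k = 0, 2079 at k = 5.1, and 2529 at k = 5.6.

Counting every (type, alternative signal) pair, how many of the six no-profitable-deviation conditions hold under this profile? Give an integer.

Mid-risk (own payoff 2079 − 183×5.1 = 1145.7): to k=0 gives 1214 → profitable ✗; to k=5.6 gives 2529 − 183×5.6 = 1504.2 → profitable ✗.
High-risk (own payoff 1214): to k=5.1 gives 2079 − 258×5.1 = 763.2 → no gain ✓; to k=5.6 gives 2529 − 258×5.6 = 1084.2 → no gain ✓.
Low-risk (own payoff 2529 − 77×5.6 = 2097.8): to k=0 gives 1214 → no gain ✓; to k=5.1 gives 2079 − 77×5.1 = 1686.3 → no gain ✓.
4 of the 6 constraints hold; not an equilibrium.

4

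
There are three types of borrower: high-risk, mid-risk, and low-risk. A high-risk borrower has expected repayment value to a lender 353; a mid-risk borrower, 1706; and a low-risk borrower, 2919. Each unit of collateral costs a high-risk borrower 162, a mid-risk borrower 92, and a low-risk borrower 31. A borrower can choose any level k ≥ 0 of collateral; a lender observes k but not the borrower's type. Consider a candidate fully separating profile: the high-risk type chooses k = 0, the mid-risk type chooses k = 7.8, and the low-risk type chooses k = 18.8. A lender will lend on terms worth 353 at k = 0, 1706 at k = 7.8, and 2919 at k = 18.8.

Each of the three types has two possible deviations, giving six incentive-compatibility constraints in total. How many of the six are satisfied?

Low-risk (own payoff 2919 − 31×18.8 = 2336.2): to k=0 gives 353 → no gain ✓; to k=7.8 gives 1706 − 31×7.8 = 1464.2 → no gain ✓.
Mid-risk (own payoff 1706 − 92×7.8 = 988.4): to k=0 gives 353 → no gain ✓; to k=18.8 gives 2919 − 92×18.8 = 1189.4 → profitable ✗.
High-risk (own payoff 353): to k=7.8 gives 1706 − 162×7.8 = 442.4 → profitable ✗; to k=18.8 gives 2919 − 162×18.8 = -126.6 → no gain ✓.
4 of the 6 constraints hold; not an equilibrium.

4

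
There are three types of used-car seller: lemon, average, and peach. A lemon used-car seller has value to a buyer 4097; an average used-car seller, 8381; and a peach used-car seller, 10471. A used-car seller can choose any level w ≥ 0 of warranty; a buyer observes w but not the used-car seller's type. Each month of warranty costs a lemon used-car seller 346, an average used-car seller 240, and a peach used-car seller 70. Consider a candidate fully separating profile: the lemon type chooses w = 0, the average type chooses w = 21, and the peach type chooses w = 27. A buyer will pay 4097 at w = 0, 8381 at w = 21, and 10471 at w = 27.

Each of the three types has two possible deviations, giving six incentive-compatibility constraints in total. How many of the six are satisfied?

4

Average (own payoff 8381 − 240×21 = 3341): to w=0 gives 4097 → profitable ✗; to w=27 gives 10471 − 240×27 = 3991 → profitable ✗.
Lemon (own payoff 4097): to w=21 gives 8381 − 346×21 = 1115 → no gain ✓; to w=27 gives 10471 − 346×27 = 1129 → no gain ✓.
Peach (own payoff 10471 − 70×27 = 8581): to w=0 gives 4097 → no gain ✓; to w=21 gives 8381 − 70×21 = 6911 → no gain ✓.
4 of the 6 constraints hold; not an equilibrium.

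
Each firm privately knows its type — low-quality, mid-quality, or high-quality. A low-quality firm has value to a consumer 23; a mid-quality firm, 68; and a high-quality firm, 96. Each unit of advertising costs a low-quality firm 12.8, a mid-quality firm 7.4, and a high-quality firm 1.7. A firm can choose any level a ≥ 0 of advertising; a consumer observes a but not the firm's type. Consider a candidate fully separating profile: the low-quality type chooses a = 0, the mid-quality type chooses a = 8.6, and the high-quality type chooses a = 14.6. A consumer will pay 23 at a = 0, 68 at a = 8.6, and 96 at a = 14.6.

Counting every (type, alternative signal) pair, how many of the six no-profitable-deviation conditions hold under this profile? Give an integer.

5

Mid-quality (own payoff 68 − 7.4×8.6 = 4.36): to a=0 gives 23 → profitable ✗; to a=14.6 gives 96 − 7.4×14.6 = -12.04 → no gain ✓.
High-quality (own payoff 96 − 1.7×14.6 = 71.18): to a=0 gives 23 → no gain ✓; to a=8.6 gives 68 − 1.7×8.6 = 53.38 → no gain ✓.
Low-quality (own payoff 23): to a=8.6 gives 68 − 12.8×8.6 = -42.08 → no gain ✓; to a=14.6 gives 96 − 12.8×14.6 = -90.88 → no gain ✓.
5 of the 6 constraints hold; not an equilibrium.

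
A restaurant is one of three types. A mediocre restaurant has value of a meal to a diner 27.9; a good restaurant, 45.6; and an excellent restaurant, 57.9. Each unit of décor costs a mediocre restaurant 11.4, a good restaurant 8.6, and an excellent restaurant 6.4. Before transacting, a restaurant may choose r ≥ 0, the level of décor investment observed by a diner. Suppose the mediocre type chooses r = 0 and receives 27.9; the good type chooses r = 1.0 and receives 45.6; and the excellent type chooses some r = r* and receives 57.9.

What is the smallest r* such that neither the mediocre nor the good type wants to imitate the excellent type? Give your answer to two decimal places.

Mediocre type (on-path payoff 27.9) won't mimic when 27.9 ≥ 57.9 − 11.4·r*, i.e. r* ≥ 2.63.
Good type (on-path payoff 45.6 − 8.6×1.0 = 37) won't mimic when 37 ≥ 57.9 − 8.6·r*, i.e. r* ≥ 2.43.
Both must hold, so r* = max(2.63, 2.43) = 2.63. The mediocre type's constraint binds.

2.63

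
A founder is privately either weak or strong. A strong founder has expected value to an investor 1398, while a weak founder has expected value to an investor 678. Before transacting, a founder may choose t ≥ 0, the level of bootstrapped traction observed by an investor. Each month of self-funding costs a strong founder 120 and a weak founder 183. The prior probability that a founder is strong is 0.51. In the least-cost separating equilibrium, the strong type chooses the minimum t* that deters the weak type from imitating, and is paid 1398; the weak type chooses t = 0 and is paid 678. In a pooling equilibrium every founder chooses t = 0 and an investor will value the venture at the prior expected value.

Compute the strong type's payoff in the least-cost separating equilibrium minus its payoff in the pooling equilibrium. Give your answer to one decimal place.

Least-cost separating signal: t* solves 678 = 1398 − 183·t*, so t* = (1398 − 678)/183 ≈ 3.9344.
Strong type's separating payoff: 1398 − 120 × t* = 1398 − 120 × (1398 − 678)/183 = 1398 − 86400/183 ≈ 925.869.
Pooling payoff: 0.51 × 1398 + 0.49 × 678 = 1045.2.
Difference: 925.869 − 1045.2 = -119.331, i.e. -119.3 to one decimal place.
The strong type would prefer the pooling outcome.

-119.3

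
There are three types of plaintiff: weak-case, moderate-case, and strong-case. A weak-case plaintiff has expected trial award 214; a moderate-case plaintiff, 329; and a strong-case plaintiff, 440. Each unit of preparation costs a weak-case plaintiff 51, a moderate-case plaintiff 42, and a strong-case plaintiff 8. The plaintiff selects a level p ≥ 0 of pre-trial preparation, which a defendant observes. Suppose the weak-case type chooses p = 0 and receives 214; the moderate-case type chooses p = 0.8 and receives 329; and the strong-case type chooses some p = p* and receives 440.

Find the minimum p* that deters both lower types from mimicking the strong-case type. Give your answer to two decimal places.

4.43

Weak-case type (on-path payoff 214) won't mimic when 214 ≥ 440 − 51·p*, i.e. p* ≥ 4.43.
Moderate-case type (on-path payoff 329 − 42×0.8 = 295.4) won't mimic when 295.4 ≥ 440 − 42·p*, i.e. p* ≥ 3.44.
Both must hold, so p* = max(4.43, 3.44) = 4.43. The weak-case type's constraint binds.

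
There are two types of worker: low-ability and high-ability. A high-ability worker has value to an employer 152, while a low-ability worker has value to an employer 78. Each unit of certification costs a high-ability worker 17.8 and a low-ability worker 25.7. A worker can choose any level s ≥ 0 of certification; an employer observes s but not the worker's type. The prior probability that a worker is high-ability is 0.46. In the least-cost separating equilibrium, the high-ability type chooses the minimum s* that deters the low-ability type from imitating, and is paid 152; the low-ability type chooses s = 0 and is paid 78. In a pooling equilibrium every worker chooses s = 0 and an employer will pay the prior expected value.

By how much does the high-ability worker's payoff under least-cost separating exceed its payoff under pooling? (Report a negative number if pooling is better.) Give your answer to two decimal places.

Least-cost separating signal: s* solves 78 = 152 − 25.7·s*, so s* = (152 − 78)/25.7 ≈ 2.8794.
High-ability type's separating payoff: 152 − 17.8 × s* = 152 − 17.8 × (152 − 78)/25.7 = 152 − 1317.2/25.7 ≈ 100.7471.
Pooling payoff: 0.46 × 152 + 0.54 × 78 = 112.04.
Difference: 100.7471 − 112.04 = -11.2929, i.e. -11.29 to two decimal places.
The high-ability type would prefer the pooling outcome.

-11.29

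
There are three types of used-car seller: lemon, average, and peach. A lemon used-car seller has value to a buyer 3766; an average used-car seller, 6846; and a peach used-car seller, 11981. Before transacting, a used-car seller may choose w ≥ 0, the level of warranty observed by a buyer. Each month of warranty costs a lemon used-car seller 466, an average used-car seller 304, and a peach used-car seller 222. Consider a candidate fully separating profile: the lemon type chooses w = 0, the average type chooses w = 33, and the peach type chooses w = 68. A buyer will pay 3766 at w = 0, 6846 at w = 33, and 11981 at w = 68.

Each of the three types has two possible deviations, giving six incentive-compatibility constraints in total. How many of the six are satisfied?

Lemon (own payoff 3766): to w=33 gives 6846 − 466×33 = -8532 → no gain ✓; to w=68 gives 11981 − 466×68 = -19707 → no gain ✓.
Peach (own payoff 11981 − 222×68 = -3115): to w=0 gives 3766 → profitable ✗; to w=33 gives 6846 − 222×33 = -480 → profitable ✗.
Average (own payoff 6846 − 304×33 = -3186): to w=0 gives 3766 → profitable ✗; to w=68 gives 11981 − 304×68 = -8691 → no gain ✓.
3 of the 6 constraints hold; not an equilibrium.

3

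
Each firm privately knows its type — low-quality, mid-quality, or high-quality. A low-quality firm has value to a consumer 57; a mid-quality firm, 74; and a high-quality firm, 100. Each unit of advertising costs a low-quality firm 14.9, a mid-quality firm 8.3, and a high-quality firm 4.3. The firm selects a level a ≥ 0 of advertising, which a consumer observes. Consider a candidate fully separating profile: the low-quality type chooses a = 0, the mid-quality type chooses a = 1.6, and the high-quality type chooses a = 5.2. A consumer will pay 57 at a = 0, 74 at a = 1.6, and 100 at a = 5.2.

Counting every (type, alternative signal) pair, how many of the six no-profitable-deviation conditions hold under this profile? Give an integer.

Low-quality (own payoff 57): to a=1.6 gives 74 − 14.9×1.6 = 50.16 → no gain ✓; to a=5.2 gives 100 − 14.9×5.2 = 22.52 → no gain ✓.
High-quality (own payoff 100 − 4.3×5.2 = 77.64): to a=0 gives 57 → no gain ✓; to a=1.6 gives 74 − 4.3×1.6 = 67.12 → no gain ✓.
Mid-quality (own payoff 74 − 8.3×1.6 = 60.72): to a=0 gives 57 → no gain ✓; to a=5.2 gives 100 − 8.3×5.2 = 56.84 → no gain ✓.
6 of the 6 constraints hold; this profile is a separating equilibrium.

6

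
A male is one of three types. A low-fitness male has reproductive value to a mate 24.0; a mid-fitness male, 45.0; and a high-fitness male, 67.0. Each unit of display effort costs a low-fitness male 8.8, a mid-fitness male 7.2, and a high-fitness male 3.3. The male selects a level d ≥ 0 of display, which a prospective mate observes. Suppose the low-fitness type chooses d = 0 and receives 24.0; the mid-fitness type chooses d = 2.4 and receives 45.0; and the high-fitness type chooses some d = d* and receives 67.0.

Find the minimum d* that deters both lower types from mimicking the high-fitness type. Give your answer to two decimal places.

5.46

Mid-fitness type (on-path payoff 45.0 − 7.2×2.4 = 27.72) won't mimic when 27.72 ≥ 67.0 − 7.2·d*, i.e. d* ≥ 5.46.
Low-fitness type (on-path payoff 24.0) won't mimic when 24.0 ≥ 67.0 − 8.8·d*, i.e. d* ≥ 4.89.
Both must hold, so d* = max(4.89, 5.46) = 5.46. The mid-fitness type's constraint binds.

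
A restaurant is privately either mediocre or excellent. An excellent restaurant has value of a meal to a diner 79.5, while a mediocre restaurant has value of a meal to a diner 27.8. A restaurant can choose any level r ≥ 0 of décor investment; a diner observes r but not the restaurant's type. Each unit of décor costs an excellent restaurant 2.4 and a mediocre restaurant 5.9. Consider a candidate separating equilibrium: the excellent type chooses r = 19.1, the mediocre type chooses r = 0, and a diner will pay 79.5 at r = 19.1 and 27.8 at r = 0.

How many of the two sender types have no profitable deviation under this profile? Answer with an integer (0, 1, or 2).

2

Mediocre type: stay at 0 → 27.8; mimic → 79.5 − 5.9 × 19.1 = -33.19. IC holds (27.8 ≥ -33.19).
Excellent type: signal → 79.5 − 2.4 × 19.1 = 33.66; deviate to 0 → 27.8. IC holds (33.66 ≥ 27.8).
2 of 2 constraints hold, so this is a separating equilibrium.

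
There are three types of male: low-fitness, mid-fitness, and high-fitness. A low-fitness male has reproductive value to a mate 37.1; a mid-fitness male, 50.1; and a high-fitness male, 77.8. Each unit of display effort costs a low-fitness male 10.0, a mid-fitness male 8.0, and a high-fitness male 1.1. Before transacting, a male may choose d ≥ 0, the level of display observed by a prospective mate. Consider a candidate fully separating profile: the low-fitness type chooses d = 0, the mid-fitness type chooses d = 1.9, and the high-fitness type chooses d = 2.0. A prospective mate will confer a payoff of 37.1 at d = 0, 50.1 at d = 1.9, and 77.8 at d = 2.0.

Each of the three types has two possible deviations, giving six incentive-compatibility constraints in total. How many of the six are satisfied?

3

High-fitness (own payoff 77.8 − 1.1×2.0 = 75.6): to d=0 gives 37.1 → no gain ✓; to d=1.9 gives 50.1 − 1.1×1.9 = 48.01 → no gain ✓.
Mid-fitness (own payoff 50.1 − 8.0×1.9 = 34.9): to d=0 gives 37.1 → profitable ✗; to d=2.0 gives 77.8 − 8.0×2.0 = 61.8 → profitable ✗.
Low-fitness (own payoff 37.1): to d=1.9 gives 50.1 − 10.0×1.9 = 31.1 → no gain ✓; to d=2.0 gives 77.8 − 10.0×2.0 = 57.8 → profitable ✗.
3 of the 6 constraints hold; not an equilibrium.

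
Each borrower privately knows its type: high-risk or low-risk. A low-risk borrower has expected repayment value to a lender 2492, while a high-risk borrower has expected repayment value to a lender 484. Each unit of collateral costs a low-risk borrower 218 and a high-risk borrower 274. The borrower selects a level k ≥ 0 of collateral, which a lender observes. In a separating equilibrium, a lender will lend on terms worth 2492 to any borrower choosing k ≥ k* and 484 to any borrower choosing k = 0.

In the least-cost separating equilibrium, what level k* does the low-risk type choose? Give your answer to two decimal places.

A high-risk borrower choosing k = 0 receives 484.
Imitating at k* instead would pay 2492 at cost 274·k*, netting 2492 − 274·k*.
Indifference: 484 = 2492 − 274·k*, so k* = (2492 − 484) / 274 ≈ 7.33.
This is the high-risk type's binding incentive-compatibility constraint; any k ≥ 7.33 sustains separation on that side.

7.33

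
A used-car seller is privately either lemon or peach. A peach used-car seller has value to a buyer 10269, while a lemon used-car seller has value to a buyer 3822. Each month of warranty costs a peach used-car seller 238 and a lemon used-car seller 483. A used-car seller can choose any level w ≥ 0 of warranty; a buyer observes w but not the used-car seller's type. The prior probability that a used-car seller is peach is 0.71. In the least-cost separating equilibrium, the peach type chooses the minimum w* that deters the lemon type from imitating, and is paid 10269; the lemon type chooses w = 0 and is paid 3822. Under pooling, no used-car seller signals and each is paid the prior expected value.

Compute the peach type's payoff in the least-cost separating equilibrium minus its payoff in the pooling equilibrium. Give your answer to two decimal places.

Least-cost separating signal: w* solves 3822 = 10269 − 483·w*, so w* = (10269 − 3822)/483 ≈ 13.3478.
Peach type's separating payoff: 10269 − 238 × w* = 10269 − 238 × (10269 − 3822)/483 = 10269 − 1534386/483 ≈ 7092.2174.
Pooling payoff: 0.71 × 10269 + 0.29 × 3822 = 8399.37.
Difference: 7092.2174 − 8399.37 = -1307.1526, i.e. -1307.15 to two decimal places.
The peach type would prefer the pooling outcome.

-1307.15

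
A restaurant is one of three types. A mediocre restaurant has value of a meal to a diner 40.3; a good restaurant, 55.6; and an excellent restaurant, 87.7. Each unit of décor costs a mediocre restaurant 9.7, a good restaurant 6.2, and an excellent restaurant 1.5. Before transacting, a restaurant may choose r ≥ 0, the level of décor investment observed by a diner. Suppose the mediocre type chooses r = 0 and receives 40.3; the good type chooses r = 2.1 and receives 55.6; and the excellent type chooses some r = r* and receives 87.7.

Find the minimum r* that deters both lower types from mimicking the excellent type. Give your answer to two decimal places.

Mediocre type (on-path payoff 40.3) won't mimic when 40.3 ≥ 87.7 − 9.7·r*, i.e. r* ≥ 4.89.
Good type (on-path payoff 55.6 − 6.2×2.1 = 42.58) won't mimic when 42.58 ≥ 87.7 − 6.2·r*, i.e. r* ≥ 7.28.
Both must hold, so r* = max(4.89, 7.28) = 7.28. The good type's constraint binds.

7.28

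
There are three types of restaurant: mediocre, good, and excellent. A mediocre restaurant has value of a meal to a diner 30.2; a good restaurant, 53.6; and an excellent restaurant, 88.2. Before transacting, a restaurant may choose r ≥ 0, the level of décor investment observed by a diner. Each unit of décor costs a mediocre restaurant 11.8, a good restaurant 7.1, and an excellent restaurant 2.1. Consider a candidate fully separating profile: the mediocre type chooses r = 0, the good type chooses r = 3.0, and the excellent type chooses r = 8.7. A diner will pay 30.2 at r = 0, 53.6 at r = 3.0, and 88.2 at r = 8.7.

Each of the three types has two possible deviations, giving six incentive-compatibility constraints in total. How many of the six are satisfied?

6

Excellent (own payoff 88.2 − 2.1×8.7 = 69.93): to r=0 gives 30.2 → no gain ✓; to r=3.0 gives 53.6 − 2.1×3.0 = 47.3 → no gain ✓.
Good (own payoff 53.6 − 7.1×3.0 = 32.3): to r=0 gives 30.2 → no gain ✓; to r=8.7 gives 88.2 − 7.1×8.7 = 26.43 → no gain ✓.
Mediocre (own payoff 30.2): to r=3.0 gives 53.6 − 11.8×3.0 = 18.2 → no gain ✓; to r=8.7 gives 88.2 − 11.8×8.7 = -14.46 → no gain ✓.
6 of the 6 constraints hold; this profile is a separating equilibrium.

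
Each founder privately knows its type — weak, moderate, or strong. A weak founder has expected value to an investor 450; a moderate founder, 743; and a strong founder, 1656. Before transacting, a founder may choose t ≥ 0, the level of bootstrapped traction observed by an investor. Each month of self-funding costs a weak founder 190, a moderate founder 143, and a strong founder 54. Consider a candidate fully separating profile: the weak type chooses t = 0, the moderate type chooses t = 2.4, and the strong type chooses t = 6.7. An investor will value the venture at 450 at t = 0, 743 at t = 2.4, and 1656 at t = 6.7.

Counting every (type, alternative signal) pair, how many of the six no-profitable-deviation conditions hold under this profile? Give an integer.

4

Moderate (own payoff 743 − 143×2.4 = 399.8): to t=0 gives 450 → profitable ✗; to t=6.7 gives 1656 − 143×6.7 = 697.9 → profitable ✗.
Weak (own payoff 450): to t=2.4 gives 743 − 190×2.4 = 287 → no gain ✓; to t=6.7 gives 1656 − 190×6.7 = 383 → no gain ✓.
Strong (own payoff 1656 − 54×6.7 = 1294.2): to t=0 gives 450 → no gain ✓; to t=2.4 gives 743 − 54×2.4 = 613.4 → no gain ✓.
4 of the 6 constraints hold; not an equilibrium.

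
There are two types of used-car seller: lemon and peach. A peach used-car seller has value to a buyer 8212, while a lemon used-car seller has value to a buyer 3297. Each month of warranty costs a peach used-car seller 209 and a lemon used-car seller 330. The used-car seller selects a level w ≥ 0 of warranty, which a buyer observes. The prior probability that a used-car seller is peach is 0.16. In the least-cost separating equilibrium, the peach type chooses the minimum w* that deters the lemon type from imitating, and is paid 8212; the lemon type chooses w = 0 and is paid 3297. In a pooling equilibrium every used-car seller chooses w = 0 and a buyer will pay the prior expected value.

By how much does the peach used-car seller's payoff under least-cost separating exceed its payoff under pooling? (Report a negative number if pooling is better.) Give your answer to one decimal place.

1015.8

Least-cost separating signal: w* solves 3297 = 8212 − 330·w*, so w* = (8212 − 3297)/330 ≈ 14.8939.
Peach type's separating payoff: 8212 − 209 × w* = 8212 − 209 × (8212 − 3297)/330 = 8212 − 1027235/330 ≈ 5099.167.
Pooling payoff: 0.16 × 8212 + 0.84 × 3297 = 4083.4.
Difference: 5099.167 − 4083.4 = 1015.767, i.e. 1015.8 to one decimal place.
The peach type prefers to separate.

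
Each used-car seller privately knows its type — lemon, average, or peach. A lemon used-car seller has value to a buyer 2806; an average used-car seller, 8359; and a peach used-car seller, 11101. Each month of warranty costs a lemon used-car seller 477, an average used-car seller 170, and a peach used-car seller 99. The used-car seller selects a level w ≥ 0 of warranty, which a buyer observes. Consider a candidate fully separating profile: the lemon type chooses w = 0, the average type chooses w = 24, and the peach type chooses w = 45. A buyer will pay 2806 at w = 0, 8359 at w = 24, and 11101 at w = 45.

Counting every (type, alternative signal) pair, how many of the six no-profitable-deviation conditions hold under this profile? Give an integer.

Peach (own payoff 11101 − 99×45 = 6646): to w=0 gives 2806 → no gain ✓; to w=24 gives 8359 − 99×24 = 5983 → no gain ✓.
Lemon (own payoff 2806): to w=24 gives 8359 − 477×24 = -3089 → no gain ✓; to w=45 gives 11101 − 477×45 = -10364 → no gain ✓.
Average (own payoff 8359 − 170×24 = 4279): to w=0 gives 2806 → no gain ✓; to w=45 gives 11101 − 170×45 = 3451 → no gain ✓.
6 of the 6 constraints hold; this profile is a separating equilibrium.

6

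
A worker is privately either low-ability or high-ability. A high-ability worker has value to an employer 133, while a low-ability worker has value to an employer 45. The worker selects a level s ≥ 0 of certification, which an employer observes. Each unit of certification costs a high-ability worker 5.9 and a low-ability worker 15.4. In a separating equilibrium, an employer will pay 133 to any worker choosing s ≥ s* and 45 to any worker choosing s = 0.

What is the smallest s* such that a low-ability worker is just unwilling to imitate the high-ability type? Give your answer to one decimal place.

5.7

A low-ability worker choosing s = 0 receives 45.
Imitating at s* instead would pay 133 at cost 15.4·s*, netting 133 − 15.4·s*.
Indifference: 45 = 133 − 15.4·s*, so s* = (133 − 45) / 15.4 ≈ 5.7.
This is the low-ability type's binding incentive-compatibility constraint; any s ≥ 5.7 sustains separation on that side.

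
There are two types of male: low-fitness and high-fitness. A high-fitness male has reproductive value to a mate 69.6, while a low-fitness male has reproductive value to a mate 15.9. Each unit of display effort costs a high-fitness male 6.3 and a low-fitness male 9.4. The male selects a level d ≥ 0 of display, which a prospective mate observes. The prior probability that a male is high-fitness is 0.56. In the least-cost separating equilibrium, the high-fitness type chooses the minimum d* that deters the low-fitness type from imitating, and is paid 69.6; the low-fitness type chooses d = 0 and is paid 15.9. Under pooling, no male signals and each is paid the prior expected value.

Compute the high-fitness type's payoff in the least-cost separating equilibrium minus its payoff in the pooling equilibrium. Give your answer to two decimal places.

Least-cost separating signal: d* solves 15.9 = 69.6 − 9.4·d*, so d* = (69.6 − 15.9)/9.4 ≈ 5.7128.
High-fitness type's separating payoff: 69.6 − 6.3 × d* = 69.6 − 6.3 × (69.6 − 15.9)/9.4 = 69.6 − 338.31/9.4 ≈ 33.6096.
Pooling payoff: 0.56 × 69.6 + 0.44 × 15.9 = 45.972.
Difference: 33.6096 − 45.972 = -12.3624, i.e. -12.36 to two decimal places.
The high-fitness type would prefer the pooling outcome.

-12.36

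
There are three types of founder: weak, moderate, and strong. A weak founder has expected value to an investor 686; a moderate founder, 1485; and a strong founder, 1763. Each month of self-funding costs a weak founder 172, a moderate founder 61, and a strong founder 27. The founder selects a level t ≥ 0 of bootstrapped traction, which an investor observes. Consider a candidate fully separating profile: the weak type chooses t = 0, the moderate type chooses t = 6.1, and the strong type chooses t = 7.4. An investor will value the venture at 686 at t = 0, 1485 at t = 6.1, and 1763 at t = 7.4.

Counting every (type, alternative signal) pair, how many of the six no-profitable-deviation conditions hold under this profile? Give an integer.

Strong (own payoff 1763 − 27×7.4 = 1563.2): to t=0 gives 686 → no gain ✓; to t=6.1 gives 1485 − 27×6.1 = 1320.3 → no gain ✓.
Weak (own payoff 686): to t=6.1 gives 1485 − 172×6.1 = 435.8 → no gain ✓; to t=7.4 gives 1763 − 172×7.4 = 490.2 → no gain ✓.
Moderate (own payoff 1485 − 61×6.1 = 1112.9): to t=0 gives 686 → no gain ✓; to t=7.4 gives 1763 − 61×7.4 = 1311.6 → profitable ✗.
5 of the 6 constraints hold; not an equilibrium.

5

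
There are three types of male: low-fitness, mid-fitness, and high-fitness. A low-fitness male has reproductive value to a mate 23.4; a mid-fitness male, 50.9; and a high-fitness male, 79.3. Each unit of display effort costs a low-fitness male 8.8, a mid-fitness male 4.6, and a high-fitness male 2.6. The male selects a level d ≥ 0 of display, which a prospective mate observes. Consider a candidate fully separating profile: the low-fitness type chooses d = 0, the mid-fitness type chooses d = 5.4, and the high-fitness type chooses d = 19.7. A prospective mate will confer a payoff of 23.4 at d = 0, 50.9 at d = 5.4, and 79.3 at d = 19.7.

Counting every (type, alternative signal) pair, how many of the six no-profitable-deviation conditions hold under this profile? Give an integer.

Low-fitness (own payoff 23.4): to d=5.4 gives 50.9 − 8.8×5.4 = 3.38 → no gain ✓; to d=19.7 gives 79.3 − 8.8×19.7 = -94.06 → no gain ✓.
High-fitness (own payoff 79.3 − 2.6×19.7 = 28.08): to d=0 gives 23.4 → no gain ✓; to d=5.4 gives 50.9 − 2.6×5.4 = 36.86 → profitable ✗.
Mid-fitness (own payoff 50.9 − 4.6×5.4 = 26.06): to d=0 gives 23.4 → no gain ✓; to d=19.7 gives 79.3 − 4.6×19.7 = -11.32 → no gain ✓.
5 of the 6 constraints hold; not an equilibrium.

5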